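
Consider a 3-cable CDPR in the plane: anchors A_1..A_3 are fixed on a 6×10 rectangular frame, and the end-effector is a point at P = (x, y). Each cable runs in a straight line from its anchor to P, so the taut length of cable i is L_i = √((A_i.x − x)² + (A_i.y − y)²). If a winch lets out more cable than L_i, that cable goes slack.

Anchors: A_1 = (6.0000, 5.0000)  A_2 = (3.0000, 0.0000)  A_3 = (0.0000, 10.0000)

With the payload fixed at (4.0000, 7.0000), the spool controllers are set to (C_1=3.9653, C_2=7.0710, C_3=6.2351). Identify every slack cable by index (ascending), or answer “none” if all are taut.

i=1: geometric 2.8284 vs commanded 3.9653 ⇒ slack
i=2: geometric 7.0711 vs commanded 7.0710 ⇒ taut
i=3: geometric 5.0000 vs commanded 6.2351 ⇒ slack

1, 3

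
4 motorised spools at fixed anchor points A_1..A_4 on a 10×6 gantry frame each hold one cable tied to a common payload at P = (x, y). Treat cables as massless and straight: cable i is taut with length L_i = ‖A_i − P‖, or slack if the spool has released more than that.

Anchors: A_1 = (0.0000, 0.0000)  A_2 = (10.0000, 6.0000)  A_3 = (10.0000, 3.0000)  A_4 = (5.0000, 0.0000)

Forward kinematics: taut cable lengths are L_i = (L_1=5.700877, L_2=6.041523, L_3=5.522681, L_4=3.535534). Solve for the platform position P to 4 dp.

expand ‖A_i−P‖²=L_i² and subtract eq 1 (k_i ≔ ‖A_i‖²−L_i²)
k_1 = 0.0000+0.0000−32.5000 = -32.5000
eq1−eq2 → [-20.0000  -12.0000]·P = -132.0000
eq1−eq3 → [-20.0000  -6.0000]·P = -111.0000
eq1−eq4 → [-10.0000  0.0000]·P = -45.0000
2×2 solve → P = (4.5000, 3.5000)
check cable 4: ‖A_4−P‖² = 12.5000 ≈ L_4² = 12.5000 ✓

(4.5000, 3.5000)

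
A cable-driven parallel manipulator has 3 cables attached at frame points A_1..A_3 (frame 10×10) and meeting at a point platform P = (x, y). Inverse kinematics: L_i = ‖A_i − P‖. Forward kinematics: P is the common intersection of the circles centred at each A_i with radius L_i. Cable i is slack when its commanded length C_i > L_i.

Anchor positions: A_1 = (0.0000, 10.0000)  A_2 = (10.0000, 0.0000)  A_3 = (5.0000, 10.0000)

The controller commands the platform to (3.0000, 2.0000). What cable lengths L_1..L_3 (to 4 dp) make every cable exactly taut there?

(8.5440, 7.2801, 8.2462)

cable 1: Δx=-3.0000, Δy=8.0000; L_1 = √(Δx²+Δy²) = 8.5440
cable 2: Δx=7.0000, Δy=-2.0000; L_2 = √(Δx²+Δy²) = 7.2801
cable 3: Δx=2.0000, Δy=8.0000; L_3 = √(Δx²+Δy²) = 8.2462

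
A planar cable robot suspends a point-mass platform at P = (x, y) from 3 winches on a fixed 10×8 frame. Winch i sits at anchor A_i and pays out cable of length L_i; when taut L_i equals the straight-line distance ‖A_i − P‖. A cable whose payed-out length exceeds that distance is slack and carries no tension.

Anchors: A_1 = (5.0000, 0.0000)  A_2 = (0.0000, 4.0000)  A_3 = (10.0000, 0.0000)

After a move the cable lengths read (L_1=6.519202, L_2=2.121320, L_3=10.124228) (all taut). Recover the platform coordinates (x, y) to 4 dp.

circle eqns → linear via eq_j − eq_1; set q_j = A_j·A_j − L_j²
q_1 = 25.0000+0.0000−42.5000 = -17.5000
10.0000·x − 8.0000·y = q_1−q_2 = -29.0000
-10.0000·x + 0.0000·y = q_1−q_3 = -15.0000
solve first two rows → x=1.5000, y=5.5000

(1.5000, 5.5000)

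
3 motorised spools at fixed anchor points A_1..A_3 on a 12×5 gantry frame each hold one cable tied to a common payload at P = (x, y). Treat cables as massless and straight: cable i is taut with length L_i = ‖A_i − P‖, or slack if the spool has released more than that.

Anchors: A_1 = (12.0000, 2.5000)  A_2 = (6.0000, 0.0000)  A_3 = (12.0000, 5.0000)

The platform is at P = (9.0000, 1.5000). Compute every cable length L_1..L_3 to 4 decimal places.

L_1 = √((12.0000−9.0000)² + (2.5000−1.5000)²) = 3.1623
L_2 = √((6.0000−9.0000)² + (0.0000−1.5000)²) = 3.3541
L_3 = √((12.0000−9.0000)² + (5.0000−1.5000)²) = 4.6098

(3.1623, 3.3541, 4.6098)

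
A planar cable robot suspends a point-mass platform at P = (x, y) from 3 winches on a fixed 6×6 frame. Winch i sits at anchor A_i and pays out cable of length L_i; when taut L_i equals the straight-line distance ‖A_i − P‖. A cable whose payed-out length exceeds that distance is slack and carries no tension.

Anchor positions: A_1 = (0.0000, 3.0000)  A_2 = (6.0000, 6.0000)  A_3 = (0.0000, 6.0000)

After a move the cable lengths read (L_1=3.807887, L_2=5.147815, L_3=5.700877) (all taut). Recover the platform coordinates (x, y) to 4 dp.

circle eqns → linear via eq_j − eq_1; set k_j = A_j·A_j − L_j²
k_1 = 0.0000+9.0000−14.5000 = -5.5000
-12.0000·x − 6.0000·y = k_1−k_2 = -51.0000
0.0000·x − 6.0000·y = k_1−k_3 = -9.0000
solve first two rows → x=3.5000, y=1.5000

(3.5000, 1.5000)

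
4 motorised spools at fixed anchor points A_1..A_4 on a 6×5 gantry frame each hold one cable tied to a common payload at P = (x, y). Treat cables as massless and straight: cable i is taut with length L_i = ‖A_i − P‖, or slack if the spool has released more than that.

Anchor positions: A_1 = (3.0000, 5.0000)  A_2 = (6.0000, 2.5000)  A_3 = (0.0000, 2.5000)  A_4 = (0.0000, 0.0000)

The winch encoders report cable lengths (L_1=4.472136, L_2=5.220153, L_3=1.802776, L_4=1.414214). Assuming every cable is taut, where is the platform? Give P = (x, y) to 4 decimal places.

(1.0000, 1.0000)

expand ‖A_i−P‖²=L_i² and subtract eq 1 (q_i ≔ ‖A_i‖²−L_i²)
q_1 = 9.0000+25.0000−20.0000 = 14.0000
eq1−eq2 → [-6.0000  5.0000]·P = -1.0000
eq1−eq3 → [6.0000  5.0000]·P = 11.0000
eq1−eq4 → [6.0000  10.0000]·P = 16.0000
2×2 solve → P = (1.0000, 1.0000)
check cable 4: ‖A_4−P‖² = 2.0000 ≈ L_4² = 2.0000 ✓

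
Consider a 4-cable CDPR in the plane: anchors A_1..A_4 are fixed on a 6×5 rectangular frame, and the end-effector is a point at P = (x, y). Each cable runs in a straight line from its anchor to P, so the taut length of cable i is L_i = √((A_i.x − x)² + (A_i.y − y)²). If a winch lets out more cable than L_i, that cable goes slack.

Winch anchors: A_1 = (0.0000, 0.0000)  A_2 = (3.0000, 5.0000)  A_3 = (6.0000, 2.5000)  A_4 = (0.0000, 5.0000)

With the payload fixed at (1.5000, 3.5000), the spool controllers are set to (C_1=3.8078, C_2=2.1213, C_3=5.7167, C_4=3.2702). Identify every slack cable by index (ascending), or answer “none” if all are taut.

cable 1: L_1 = ‖A_1−P‖ = 3.8079;  C_1 = 3.8078 → taut
cable 2: L_2 = ‖A_2−P‖ = 2.1213;  C_2 = 2.1213 → taut
cable 3: L_3 = ‖A_3−P‖ = 4.6098;  C_3 = 5.7167 → slack
cable 4: L_4 = ‖A_4−P‖ = 2.1213;  C_4 = 3.2702 → slack

3, 4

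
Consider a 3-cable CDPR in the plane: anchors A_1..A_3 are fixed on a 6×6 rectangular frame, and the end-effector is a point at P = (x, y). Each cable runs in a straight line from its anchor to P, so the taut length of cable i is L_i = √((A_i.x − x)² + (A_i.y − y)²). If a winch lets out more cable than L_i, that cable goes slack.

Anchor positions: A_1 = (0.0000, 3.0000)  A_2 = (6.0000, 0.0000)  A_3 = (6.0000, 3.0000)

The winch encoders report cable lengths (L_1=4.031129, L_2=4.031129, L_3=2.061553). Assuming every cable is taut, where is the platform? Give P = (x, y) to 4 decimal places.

(4.0000, 3.5000)

expand ‖A_i−P‖²=L_i² and subtract eq 1 (q_i ≔ ‖A_i‖²−L_i²)
q_1 = 0.0000+9.0000−16.2500 = -7.2500
eq1−eq2 → [-12.0000  6.0000]·P = -27.0000
eq1−eq3 → [-12.0000  0.0000]·P = -48.0000
2×2 solve → P = (4.0000, 3.5000)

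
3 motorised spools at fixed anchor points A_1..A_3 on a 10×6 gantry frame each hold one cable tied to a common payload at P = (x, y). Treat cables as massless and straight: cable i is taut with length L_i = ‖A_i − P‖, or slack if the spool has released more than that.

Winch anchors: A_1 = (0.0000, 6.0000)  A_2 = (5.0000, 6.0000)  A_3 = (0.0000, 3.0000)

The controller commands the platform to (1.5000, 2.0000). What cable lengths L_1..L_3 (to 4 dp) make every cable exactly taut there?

L_1: Δ = A_1−P = (-1.5000, 4.0000) → ‖Δ‖ = √18.2500 = 4.2720
L_2: Δ = A_2−P = (3.5000, 4.0000) → ‖Δ‖ = √28.2500 = 5.3151
L_3: Δ = A_3−P = (-1.5000, 1.0000) → ‖Δ‖ = √3.2500 = 1.8028

(4.2720, 5.3151, 1.8028)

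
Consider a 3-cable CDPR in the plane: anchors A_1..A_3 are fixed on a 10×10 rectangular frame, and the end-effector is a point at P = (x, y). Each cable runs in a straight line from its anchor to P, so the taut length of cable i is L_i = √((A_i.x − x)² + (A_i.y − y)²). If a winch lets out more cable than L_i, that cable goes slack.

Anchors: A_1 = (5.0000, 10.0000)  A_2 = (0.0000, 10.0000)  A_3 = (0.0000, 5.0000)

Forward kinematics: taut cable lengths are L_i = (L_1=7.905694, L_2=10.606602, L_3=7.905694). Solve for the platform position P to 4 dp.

(7.5000, 2.5000)

expand ‖A_i−P‖²=L_i² and subtract eq 1 (q_i ≔ ‖A_i‖²−L_i²)
q_1 = 25.0000+100.0000−62.5000 = 62.5000
eq1−eq2 → [10.0000  0.0000]·P = 75.0000
eq1−eq3 → [10.0000  10.0000]·P = 100.0000
2×2 solve → P = (7.5000, 2.5000)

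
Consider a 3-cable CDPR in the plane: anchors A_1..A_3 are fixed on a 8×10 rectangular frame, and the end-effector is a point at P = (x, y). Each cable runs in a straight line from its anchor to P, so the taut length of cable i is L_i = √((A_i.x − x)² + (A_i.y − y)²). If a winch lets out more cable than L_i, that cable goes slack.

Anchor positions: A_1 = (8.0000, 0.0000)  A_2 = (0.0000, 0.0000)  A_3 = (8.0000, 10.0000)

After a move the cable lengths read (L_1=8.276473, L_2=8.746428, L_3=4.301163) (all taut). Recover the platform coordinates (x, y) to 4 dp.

each cable: (A_i−P)·(A_i−P) = L_i²; let k_i = ‖A_i‖²−L_i²
k_1 = 64.0000+0.0000−68.5000 = -4.5000
row 1: 16.0000x + 0.0000y = 72.0000  (k_2=-76.5000)
row 2: 0.0000x − 20.0000y = -150.0000  (k_3=145.5000)
Cramer on rows 1–2 → x = 4.5000, y = 7.5000

(4.5000, 7.5000)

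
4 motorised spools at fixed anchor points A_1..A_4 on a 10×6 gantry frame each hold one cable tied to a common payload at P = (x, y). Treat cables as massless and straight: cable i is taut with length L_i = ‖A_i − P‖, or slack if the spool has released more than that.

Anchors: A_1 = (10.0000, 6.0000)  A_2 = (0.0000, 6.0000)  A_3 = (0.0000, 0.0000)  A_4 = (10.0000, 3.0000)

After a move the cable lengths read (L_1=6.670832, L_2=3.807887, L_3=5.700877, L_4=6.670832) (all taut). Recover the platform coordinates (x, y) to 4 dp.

each cable: (A_i−P)·(A_i−P) = L_i²; let k_i = ‖A_i‖²−L_i²
k_1 = 100.0000+36.0000−44.5000 = 91.5000
row 1: 20.0000x + 0.0000y = 70.0000  (k_2=21.5000)
row 2: 20.0000x + 12.0000y = 124.0000  (k_3=-32.5000)
row 3: 0.0000x + 6.0000y = 27.0000  (k_4=64.5000)
Cramer on rows 1–2 → x = 3.5000, y = 4.5000
check cable 4: ‖A_4−P‖² = 44.5000 ≈ L_4² = 44.5000 ✓

(3.5000, 4.5000)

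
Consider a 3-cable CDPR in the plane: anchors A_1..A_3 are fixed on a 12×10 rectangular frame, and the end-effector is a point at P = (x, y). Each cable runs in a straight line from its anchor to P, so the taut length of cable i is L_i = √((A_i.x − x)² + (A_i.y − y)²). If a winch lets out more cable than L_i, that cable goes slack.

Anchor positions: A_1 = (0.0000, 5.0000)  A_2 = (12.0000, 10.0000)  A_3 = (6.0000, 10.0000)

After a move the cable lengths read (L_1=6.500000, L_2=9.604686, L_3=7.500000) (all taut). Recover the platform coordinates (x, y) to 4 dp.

(6.0000, 2.5000)

expand ‖A_i−P‖²=L_i² and subtract eq 1 (q_i ≔ ‖A_i‖²−L_i²)
q_1 = 0.0000+25.0000−42.2500 = -17.2500
eq1−eq2 → [-24.0000  -10.0000]·P = -169.0000
eq1−eq3 → [-12.0000  -10.0000]·P = -97.0000
2×2 solve → P = (6.0000, 2.5000)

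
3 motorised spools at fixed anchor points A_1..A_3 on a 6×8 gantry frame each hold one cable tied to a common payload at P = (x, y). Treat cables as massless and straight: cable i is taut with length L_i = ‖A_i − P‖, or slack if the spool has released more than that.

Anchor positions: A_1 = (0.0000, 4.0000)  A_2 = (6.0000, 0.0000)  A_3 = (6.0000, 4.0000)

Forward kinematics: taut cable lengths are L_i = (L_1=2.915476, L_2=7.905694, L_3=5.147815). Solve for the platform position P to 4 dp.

each cable: (A_i−P)·(A_i−P) = L_i²; let k_i = ‖A_i‖²−L_i²
k_1 = 0.0000+16.0000−8.5000 = 7.5000
row 1: -12.0000x + 8.0000y = 34.0000  (k_2=-26.5000)
row 2: -12.0000x + 0.0000y = -18.0000  (k_3=25.5000)
Cramer on rows 1–2 → x = 1.5000, y = 6.5000

(1.5000, 6.5000)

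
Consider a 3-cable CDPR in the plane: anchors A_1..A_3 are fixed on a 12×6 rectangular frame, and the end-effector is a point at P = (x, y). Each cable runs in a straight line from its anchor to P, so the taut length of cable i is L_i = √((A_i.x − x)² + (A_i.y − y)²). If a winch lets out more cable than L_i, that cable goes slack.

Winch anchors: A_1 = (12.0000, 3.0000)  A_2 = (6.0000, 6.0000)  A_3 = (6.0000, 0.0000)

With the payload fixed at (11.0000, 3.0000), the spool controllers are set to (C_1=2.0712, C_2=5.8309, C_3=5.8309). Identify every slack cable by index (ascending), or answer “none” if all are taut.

cable 1: √((1.0000)²+(0.0000)²)=1.0000, C_1=2.0712: slack
cable 2: √((-5.0000)²+(3.0000)²)=5.8310, C_2=5.8309: taut
cable 3: √((-5.0000)²+(-3.0000)²)=5.8310, C_3=5.8309: taut

1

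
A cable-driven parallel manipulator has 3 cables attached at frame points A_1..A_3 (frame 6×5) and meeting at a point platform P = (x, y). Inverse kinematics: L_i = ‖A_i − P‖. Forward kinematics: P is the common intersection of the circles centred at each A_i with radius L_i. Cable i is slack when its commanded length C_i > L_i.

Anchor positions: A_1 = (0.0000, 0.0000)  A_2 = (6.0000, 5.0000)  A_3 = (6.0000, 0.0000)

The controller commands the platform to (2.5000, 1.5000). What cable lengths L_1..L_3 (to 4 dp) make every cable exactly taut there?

cable 1: Δx=-2.5000, Δy=-1.5000; L_1 = √(Δx²+Δy²) = 2.9155
cable 2: Δx=3.5000, Δy=3.5000; L_2 = √(Δx²+Δy²) = 4.9497
cable 3: Δx=3.5000, Δy=-1.5000; L_3 = √(Δx²+Δy²) = 3.8079

(2.9155, 4.9497, 3.8079)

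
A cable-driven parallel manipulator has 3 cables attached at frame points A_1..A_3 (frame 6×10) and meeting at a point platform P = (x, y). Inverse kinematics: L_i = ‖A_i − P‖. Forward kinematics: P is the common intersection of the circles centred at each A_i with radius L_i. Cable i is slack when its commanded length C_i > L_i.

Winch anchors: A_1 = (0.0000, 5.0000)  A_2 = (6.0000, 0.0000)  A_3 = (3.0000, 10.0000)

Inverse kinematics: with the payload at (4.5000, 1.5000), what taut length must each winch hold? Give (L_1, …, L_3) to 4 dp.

L_1: Δ = A_1−P = (-4.5000, 3.5000) → ‖Δ‖ = √32.5000 = 5.7009
L_2: Δ = A_2−P = (1.5000, -1.5000) → ‖Δ‖ = √4.5000 = 2.1213
L_3: Δ = A_3−P = (-1.5000, 8.5000) → ‖Δ‖ = √74.5000 = 8.6313

(5.7009, 2.1213, 8.6313)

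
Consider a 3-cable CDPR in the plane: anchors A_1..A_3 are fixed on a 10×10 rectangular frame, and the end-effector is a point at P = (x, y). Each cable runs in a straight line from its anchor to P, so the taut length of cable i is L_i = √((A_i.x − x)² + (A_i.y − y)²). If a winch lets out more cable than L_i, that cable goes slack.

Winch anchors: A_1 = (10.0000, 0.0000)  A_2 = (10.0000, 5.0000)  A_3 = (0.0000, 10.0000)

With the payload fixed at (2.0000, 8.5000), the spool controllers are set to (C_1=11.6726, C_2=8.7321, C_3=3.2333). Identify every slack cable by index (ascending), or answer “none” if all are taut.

i=1: geometric 11.6726 vs commanded 11.6726 ⇒ taut
i=2: geometric 8.7321 vs commanded 8.7321 ⇒ taut
i=3: geometric 2.5000 vs commanded 3.2333 ⇒ slack

3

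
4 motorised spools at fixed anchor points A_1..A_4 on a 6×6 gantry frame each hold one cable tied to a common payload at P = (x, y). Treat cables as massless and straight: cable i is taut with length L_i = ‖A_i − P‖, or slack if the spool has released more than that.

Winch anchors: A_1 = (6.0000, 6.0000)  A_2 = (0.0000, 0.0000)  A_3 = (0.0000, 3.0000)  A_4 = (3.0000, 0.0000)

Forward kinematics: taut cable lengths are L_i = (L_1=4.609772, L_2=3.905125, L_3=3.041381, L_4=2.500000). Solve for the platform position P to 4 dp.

expand ‖A_i−P‖²=L_i² and subtract eq 1 (q_i ≔ ‖A_i‖²−L_i²)
q_1 = 36.0000+36.0000−21.2500 = 50.7500
eq1−eq2 → [12.0000  12.0000]·P = 66.0000
eq1−eq3 → [12.0000  6.0000]·P = 51.0000
eq1−eq4 → [6.0000  12.0000]·P = 48.0000
2×2 solve → P = (3.0000, 2.5000)
check cable 4: ‖A_4−P‖² = 6.2500 ≈ L_4² = 6.2500 ✓

(3.0000, 2.5000)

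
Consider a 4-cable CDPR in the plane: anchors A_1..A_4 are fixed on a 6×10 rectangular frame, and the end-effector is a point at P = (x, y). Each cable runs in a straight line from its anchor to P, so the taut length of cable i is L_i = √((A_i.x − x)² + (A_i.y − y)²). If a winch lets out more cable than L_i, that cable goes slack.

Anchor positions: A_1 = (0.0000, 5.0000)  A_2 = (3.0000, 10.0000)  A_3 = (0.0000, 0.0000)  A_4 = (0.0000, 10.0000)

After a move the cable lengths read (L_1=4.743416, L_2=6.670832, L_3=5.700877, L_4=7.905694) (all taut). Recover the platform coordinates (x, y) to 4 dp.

(4.5000, 3.5000)

circle eqns → linear via eq_j − eq_1; set q_j = A_j·A_j − L_j²
q_1 = 0.0000+25.0000−22.5000 = 2.5000
-6.0000·x − 10.0000·y = q_1−q_2 = -62.0000
0.0000·x + 10.0000·y = q_1−q_3 = 35.0000
0.0000·x − 10.0000·y = q_1−q_4 = -35.0000
solve first two rows → x=4.5000, y=3.5000
check cable 4: ‖A_4−P‖² = 62.5000 ≈ L_4² = 62.5000 ✓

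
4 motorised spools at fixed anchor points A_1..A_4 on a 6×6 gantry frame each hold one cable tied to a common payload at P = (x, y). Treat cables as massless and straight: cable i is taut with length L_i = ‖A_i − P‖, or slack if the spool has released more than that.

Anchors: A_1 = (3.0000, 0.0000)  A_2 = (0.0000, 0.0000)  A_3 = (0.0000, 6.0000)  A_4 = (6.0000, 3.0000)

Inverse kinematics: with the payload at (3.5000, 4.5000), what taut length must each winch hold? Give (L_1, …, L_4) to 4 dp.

L_1: Δ = A_1−P = (-0.5000, -4.5000) → ‖Δ‖ = √20.5000 = 4.5277
L_2: Δ = A_2−P = (-3.5000, -4.5000) → ‖Δ‖ = √32.5000 = 5.7009
L_3: Δ = A_3−P = (-3.5000, 1.5000) → ‖Δ‖ = √14.5000 = 3.8079
L_4: Δ = A_4−P = (2.5000, -1.5000) → ‖Δ‖ = √8.5000 = 2.9155

(4.5277, 5.7009, 3.8079, 2.9155)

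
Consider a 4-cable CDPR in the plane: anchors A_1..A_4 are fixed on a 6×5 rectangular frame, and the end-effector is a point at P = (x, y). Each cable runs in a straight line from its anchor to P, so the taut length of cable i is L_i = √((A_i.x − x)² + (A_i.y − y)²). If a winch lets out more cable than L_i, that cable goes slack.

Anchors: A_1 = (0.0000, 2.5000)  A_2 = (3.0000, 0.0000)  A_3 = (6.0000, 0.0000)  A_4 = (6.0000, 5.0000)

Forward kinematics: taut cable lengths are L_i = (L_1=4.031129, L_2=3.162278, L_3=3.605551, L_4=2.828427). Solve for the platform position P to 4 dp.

circle eqns → linear via eq_j − eq_1; set c_j = A_j·A_j − L_j²
c_1 = 0.0000+6.2500−16.2500 = -10.0000
-6.0000·x + 5.0000·y = c_1−c_2 = -9.0000
-12.0000·x + 5.0000·y = c_1−c_3 = -33.0000
-12.0000·x − 5.0000·y = c_1−c_4 = -63.0000
solve first two rows → x=4.0000, y=3.0000
check cable 4: ‖A_4−P‖² = 8.0000 ≈ L_4² = 8.0000 ✓

(4.0000, 3.0000)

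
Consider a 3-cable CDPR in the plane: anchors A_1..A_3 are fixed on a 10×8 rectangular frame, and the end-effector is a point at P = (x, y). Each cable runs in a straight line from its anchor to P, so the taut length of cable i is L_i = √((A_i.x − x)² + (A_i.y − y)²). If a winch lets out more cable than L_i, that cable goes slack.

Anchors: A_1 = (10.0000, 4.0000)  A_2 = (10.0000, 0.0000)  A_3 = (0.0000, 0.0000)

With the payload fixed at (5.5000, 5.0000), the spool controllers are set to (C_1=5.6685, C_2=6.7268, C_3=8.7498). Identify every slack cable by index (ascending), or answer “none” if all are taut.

cable 1: √((4.5000)²+(-1.0000)²)=4.6098, C_1=5.6685: slack
cable 2: √((4.5000)²+(-5.0000)²)=6.7268, C_2=6.7268: taut
cable 3: √((-5.5000)²+(-5.0000)²)=7.4330, C_3=8.7498: slack

1, 3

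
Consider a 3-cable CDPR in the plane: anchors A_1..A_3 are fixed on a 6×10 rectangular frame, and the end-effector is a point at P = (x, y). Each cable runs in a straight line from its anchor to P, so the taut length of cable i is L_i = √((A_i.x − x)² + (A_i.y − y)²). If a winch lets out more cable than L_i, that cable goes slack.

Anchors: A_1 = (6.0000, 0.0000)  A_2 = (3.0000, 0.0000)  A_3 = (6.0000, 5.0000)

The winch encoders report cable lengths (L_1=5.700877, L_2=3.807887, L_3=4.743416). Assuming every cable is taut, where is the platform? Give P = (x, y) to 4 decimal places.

(1.5000, 3.5000)

each cable: (A_i−P)·(A_i−P) = L_i²; let q_i = ‖A_i‖²−L_i²
q_1 = 36.0000+0.0000−32.5000 = 3.5000
row 1: 6.0000x + 0.0000y = 9.0000  (q_2=-5.5000)
row 2: 0.0000x − 10.0000y = -35.0000  (q_3=38.5000)
Cramer on rows 1–2 → x = 1.5000, y = 3.5000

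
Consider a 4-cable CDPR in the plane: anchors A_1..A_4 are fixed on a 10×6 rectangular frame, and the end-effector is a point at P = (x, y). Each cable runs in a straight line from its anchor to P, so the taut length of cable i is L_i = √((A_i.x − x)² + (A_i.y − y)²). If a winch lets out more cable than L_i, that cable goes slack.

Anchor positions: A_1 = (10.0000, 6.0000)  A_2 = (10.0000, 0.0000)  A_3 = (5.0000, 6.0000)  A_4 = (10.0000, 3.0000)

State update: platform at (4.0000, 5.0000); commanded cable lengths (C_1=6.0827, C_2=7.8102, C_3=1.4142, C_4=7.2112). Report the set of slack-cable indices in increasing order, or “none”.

4

cable 1: √((6.0000)²+(1.0000)²)=6.0828, C_1=6.0827: taut
cable 2: √((6.0000)²+(-5.0000)²)=7.8102, C_2=7.8102: taut
cable 3: √((1.0000)²+(1.0000)²)=1.4142, C_3=1.4142: taut
cable 4: √((6.0000)²+(-2.0000)²)=6.3246, C_4=7.2112: slack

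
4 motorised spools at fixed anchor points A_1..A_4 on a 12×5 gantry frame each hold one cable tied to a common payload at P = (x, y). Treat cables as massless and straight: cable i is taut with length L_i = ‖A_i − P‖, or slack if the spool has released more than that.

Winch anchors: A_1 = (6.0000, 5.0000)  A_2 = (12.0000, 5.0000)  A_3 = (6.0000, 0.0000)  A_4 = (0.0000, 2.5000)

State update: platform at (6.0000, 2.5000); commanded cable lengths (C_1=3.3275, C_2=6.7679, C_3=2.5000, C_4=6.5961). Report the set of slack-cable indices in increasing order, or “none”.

1, 2, 4

cable 1: √((0.0000)²+(2.5000)²)=2.5000, C_1=3.3275: slack
cable 2: √((6.0000)²+(2.5000)²)=6.5000, C_2=6.7679: slack
cable 3: √((0.0000)²+(-2.5000)²)=2.5000, C_3=2.5000: taut
cable 4: √((-6.0000)²+(0.0000)²)=6.0000, C_4=6.5961: slack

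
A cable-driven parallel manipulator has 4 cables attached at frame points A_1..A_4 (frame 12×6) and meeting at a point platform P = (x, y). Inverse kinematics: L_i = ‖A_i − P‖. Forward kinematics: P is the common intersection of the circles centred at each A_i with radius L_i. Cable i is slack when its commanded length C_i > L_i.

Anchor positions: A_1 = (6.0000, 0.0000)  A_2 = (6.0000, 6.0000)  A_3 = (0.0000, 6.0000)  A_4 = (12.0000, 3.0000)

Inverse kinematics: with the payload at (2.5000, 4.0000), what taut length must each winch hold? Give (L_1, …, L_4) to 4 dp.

(5.3151, 4.0311, 3.2016, 9.5525)

cable 1: Δx=3.5000, Δy=-4.0000; L_1 = √(Δx²+Δy²) = 5.3151
cable 2: Δx=3.5000, Δy=2.0000; L_2 = √(Δx²+Δy²) = 4.0311
cable 3: Δx=-2.5000, Δy=2.0000; L_3 = √(Δx²+Δy²) = 3.2016
cable 4: Δx=9.5000, Δy=-1.0000; L_4 = √(Δx²+Δy²) = 9.5525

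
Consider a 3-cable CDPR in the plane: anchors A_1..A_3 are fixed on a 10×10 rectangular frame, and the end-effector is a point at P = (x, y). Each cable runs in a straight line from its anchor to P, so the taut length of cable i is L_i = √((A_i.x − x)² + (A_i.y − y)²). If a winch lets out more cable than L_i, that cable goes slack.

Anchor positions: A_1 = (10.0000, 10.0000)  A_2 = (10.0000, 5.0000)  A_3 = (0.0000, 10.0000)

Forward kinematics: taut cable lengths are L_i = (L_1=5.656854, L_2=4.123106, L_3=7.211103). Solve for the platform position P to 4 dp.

(6.0000, 6.0000)

expand ‖A_i−P‖²=L_i² and subtract eq 1 (q_i ≔ ‖A_i‖²−L_i²)
q_1 = 100.0000+100.0000−32.0000 = 168.0000
eq1−eq2 → [0.0000  10.0000]·P = 60.0000
eq1−eq3 → [20.0000  0.0000]·P = 120.0000
2×2 solve → P = (6.0000, 6.0000)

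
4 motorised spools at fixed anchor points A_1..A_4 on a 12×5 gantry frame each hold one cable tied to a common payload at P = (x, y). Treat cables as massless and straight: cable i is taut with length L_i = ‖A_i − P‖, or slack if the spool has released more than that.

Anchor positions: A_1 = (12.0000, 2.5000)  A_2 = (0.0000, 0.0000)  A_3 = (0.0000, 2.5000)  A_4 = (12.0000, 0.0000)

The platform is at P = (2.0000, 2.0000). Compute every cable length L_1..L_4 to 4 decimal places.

cable 1: Δx=10.0000, Δy=0.5000; L_1 = √(Δx²+Δy²) = 10.0125
cable 2: Δx=-2.0000, Δy=-2.0000; L_2 = √(Δx²+Δy²) = 2.8284
cable 3: Δx=-2.0000, Δy=0.5000; L_3 = √(Δx²+Δy²) = 2.0616
cable 4: Δx=10.0000, Δy=-2.0000; L_4 = √(Δx²+Δy²) = 10.1980

(10.0125, 2.8284, 2.0616, 10.1980)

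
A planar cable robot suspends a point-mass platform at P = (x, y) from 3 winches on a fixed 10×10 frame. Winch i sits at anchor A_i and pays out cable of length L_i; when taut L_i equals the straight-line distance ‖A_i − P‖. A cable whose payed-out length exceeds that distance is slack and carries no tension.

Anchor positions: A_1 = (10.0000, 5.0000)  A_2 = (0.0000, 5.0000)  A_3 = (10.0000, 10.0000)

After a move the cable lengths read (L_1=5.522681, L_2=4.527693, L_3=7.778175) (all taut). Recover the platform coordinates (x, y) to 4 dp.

(4.5000, 4.5000)

expand ‖A_i−P‖²=L_i² and subtract eq 1 (k_i ≔ ‖A_i‖²−L_i²)
k_1 = 100.0000+25.0000−30.5000 = 94.5000
eq1−eq2 → [20.0000  0.0000]·P = 90.0000
eq1−eq3 → [0.0000  -10.0000]·P = -45.0000
2×2 solve → P = (4.5000, 4.5000)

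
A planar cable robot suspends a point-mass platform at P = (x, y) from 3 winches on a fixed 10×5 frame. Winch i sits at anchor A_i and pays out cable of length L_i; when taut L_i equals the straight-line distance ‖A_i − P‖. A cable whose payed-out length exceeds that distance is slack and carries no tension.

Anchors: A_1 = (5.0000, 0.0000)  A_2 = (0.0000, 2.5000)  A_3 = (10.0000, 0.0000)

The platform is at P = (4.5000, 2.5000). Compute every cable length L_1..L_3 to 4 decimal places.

L_1 = √((5.0000−4.5000)² + (0.0000−2.5000)²) = 2.5495
L_2 = √((0.0000−4.5000)² + (2.5000−2.5000)²) = 4.5000
L_3 = √((10.0000−4.5000)² + (0.0000−2.5000)²) = 6.0415

(2.5495, 4.5000, 6.0415)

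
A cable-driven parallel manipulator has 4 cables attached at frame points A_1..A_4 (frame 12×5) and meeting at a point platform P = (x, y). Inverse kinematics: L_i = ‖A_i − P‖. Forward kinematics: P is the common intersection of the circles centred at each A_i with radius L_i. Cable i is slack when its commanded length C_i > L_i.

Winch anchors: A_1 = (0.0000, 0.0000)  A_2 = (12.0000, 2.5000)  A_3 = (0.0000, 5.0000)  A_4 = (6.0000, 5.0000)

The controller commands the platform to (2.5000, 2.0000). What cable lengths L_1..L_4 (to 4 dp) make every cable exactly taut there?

cable 1: Δx=-2.5000, Δy=-2.0000; L_1 = √(Δx²+Δy²) = 3.2016
cable 2: Δx=9.5000, Δy=0.5000; L_2 = √(Δx²+Δy²) = 9.5131
cable 3: Δx=-2.5000, Δy=3.0000; L_3 = √(Δx²+Δy²) = 3.9051
cable 4: Δx=3.5000, Δy=3.0000; L_4 = √(Δx²+Δy²) = 4.6098

(3.2016, 9.5131, 3.9051, 4.6098)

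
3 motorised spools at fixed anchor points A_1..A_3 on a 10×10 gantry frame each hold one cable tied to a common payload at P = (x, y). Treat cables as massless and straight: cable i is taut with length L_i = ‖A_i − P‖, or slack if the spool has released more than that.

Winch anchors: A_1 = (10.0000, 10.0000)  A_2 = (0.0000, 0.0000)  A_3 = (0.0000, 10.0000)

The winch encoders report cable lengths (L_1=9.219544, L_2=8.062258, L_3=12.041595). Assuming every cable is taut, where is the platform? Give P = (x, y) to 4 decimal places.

expand ‖A_i−P‖²=L_i² and subtract eq 1 (k_i ≔ ‖A_i‖²−L_i²)
k_1 = 100.0000+100.0000−85.0000 = 115.0000
eq1−eq2 → [20.0000  20.0000]·P = 180.0000
eq1−eq3 → [20.0000  0.0000]·P = 160.0000
2×2 solve → P = (8.0000, 1.0000)

(8.0000, 1.0000)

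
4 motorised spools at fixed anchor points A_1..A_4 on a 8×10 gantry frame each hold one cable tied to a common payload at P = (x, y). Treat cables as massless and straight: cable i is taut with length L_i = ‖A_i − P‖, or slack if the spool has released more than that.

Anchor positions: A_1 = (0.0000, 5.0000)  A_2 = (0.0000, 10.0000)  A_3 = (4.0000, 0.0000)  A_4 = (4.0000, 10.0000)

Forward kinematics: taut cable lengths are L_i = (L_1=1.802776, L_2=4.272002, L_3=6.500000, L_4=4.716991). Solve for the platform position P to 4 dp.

circle eqns → linear via eq_j − eq_1; set k_j = A_j·A_j − L_j²
k_1 = 0.0000+25.0000−3.2500 = 21.7500
0.0000·x − 10.0000·y = k_1−k_2 = -60.0000
-8.0000·x + 10.0000·y = k_1−k_3 = 48.0000
-8.0000·x − 10.0000·y = k_1−k_4 = -72.0000
solve first two rows → x=1.5000, y=6.0000
check cable 4: ‖A_4−P‖² = 22.2500 ≈ L_4² = 22.2500 ✓

(1.5000, 6.0000)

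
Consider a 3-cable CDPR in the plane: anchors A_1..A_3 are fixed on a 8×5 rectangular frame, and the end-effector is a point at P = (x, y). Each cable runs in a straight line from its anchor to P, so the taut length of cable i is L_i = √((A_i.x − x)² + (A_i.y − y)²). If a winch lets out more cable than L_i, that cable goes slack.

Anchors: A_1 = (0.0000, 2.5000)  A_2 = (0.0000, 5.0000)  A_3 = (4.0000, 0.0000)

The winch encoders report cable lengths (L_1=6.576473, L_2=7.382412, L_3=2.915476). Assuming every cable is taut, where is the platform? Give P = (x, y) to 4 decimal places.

(6.5000, 1.5000)

each cable: (A_i−P)·(A_i−P) = L_i²; let q_i = ‖A_i‖²−L_i²
q_1 = 0.0000+6.2500−43.2500 = -37.0000
row 1: 0.0000x − 5.0000y = -7.5000  (q_2=-29.5000)
row 2: -8.0000x + 5.0000y = -44.5000  (q_3=7.5000)
Cramer on rows 1–2 → x = 6.5000, y = 1.5000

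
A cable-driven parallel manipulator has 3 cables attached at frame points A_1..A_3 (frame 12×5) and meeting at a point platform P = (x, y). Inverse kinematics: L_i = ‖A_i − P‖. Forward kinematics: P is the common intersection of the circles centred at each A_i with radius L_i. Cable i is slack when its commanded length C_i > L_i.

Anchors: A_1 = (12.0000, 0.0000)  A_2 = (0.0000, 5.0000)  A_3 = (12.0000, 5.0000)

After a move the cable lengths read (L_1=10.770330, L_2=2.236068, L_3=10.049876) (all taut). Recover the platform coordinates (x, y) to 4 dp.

each cable: (A_i−P)·(A_i−P) = L_i²; let k_i = ‖A_i‖²−L_i²
k_1 = 144.0000+0.0000−116.0000 = 28.0000
row 1: 24.0000x − 10.0000y = 8.0000  (k_2=20.0000)
row 2: 0.0000x − 10.0000y = -40.0000  (k_3=68.0000)
Cramer on rows 1–2 → x = 2.0000, y = 4.0000

(2.0000, 4.0000)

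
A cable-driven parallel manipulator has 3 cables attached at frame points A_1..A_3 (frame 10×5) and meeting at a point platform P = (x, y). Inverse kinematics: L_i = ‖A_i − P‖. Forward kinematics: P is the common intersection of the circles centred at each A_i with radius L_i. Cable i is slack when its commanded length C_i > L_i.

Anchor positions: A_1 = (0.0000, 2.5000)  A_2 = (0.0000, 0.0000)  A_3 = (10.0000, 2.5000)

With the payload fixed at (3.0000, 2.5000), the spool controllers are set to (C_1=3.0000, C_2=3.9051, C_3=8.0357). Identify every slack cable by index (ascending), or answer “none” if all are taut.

cable 1: √((-3.0000)²+(0.0000)²)=3.0000, C_1=3.0000: taut
cable 2: √((-3.0000)²+(-2.5000)²)=3.9051, C_2=3.9051: taut
cable 3: √((7.0000)²+(0.0000)²)=7.0000, C_3=8.0357: slack

3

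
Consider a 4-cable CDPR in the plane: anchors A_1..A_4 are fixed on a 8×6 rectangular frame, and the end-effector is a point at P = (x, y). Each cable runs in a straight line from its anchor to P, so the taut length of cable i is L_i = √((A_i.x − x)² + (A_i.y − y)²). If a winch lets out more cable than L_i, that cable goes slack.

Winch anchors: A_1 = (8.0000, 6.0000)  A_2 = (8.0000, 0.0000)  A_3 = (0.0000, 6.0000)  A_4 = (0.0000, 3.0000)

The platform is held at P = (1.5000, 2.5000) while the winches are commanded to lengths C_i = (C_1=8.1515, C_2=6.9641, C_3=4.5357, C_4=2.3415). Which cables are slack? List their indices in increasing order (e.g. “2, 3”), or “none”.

cable 1: L_1 = ‖A_1−P‖ = 7.3824;  C_1 = 8.1515 → slack
cable 2: L_2 = ‖A_2−P‖ = 6.9642;  C_2 = 6.9641 → taut
cable 3: L_3 = ‖A_3−P‖ = 3.8079;  C_3 = 4.5357 → slack
cable 4: L_4 = ‖A_4−P‖ = 1.5811;  C_4 = 2.3415 → slack

1, 3, 4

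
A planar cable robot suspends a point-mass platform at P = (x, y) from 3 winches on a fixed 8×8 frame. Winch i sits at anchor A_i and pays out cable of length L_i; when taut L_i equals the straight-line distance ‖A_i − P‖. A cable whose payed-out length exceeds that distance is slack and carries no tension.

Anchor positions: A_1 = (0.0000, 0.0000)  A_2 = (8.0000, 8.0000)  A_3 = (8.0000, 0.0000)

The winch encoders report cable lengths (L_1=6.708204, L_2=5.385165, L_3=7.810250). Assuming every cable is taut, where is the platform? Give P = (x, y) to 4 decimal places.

expand ‖A_i−P‖²=L_i² and subtract eq 1 (c_i ≔ ‖A_i‖²−L_i²)
c_1 = 0.0000+0.0000−45.0000 = -45.0000
eq1−eq2 → [-16.0000  -16.0000]·P = -144.0000
eq1−eq3 → [-16.0000  0.0000]·P = -48.0000
2×2 solve → P = (3.0000, 6.0000)

(3.0000, 6.0000)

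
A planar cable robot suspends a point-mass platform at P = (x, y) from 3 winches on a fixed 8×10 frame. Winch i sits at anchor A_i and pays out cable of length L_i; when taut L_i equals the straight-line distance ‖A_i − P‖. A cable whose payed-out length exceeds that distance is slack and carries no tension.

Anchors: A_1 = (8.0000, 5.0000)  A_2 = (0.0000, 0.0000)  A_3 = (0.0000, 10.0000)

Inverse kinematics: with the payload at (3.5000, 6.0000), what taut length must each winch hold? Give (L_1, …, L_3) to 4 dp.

L_1 = √((8.0000−3.5000)² + (5.0000−6.0000)²) = 4.6098
L_2 = √((0.0000−3.5000)² + (0.0000−6.0000)²) = 6.9462
L_3 = √((0.0000−3.5000)² + (10.0000−6.0000)²) = 5.3151

(4.6098, 6.9462, 5.3151)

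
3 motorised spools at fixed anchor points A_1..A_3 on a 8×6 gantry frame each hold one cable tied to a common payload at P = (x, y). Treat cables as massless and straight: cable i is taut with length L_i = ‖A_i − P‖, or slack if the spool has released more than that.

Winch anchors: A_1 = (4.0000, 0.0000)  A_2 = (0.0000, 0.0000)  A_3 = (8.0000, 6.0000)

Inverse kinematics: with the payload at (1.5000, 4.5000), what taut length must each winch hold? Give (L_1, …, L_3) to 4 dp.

(5.1478, 4.7434, 6.6708)

L_1 = √((4.0000−1.5000)² + (0.0000−4.5000)²) = 5.1478
L_2 = √((0.0000−1.5000)² + (0.0000−4.5000)²) = 4.7434
L_3 = √((8.0000−1.5000)² + (6.0000−4.5000)²) = 6.6708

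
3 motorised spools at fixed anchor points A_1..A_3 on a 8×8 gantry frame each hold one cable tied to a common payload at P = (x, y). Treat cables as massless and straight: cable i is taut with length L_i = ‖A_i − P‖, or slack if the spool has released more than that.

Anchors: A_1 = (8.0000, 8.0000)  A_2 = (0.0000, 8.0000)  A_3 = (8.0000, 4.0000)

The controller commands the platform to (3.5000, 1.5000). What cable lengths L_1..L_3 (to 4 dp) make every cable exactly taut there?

(7.9057, 7.3824, 5.1478)

cable 1: Δx=4.5000, Δy=6.5000; L_1 = √(Δx²+Δy²) = 7.9057
cable 2: Δx=-3.5000, Δy=6.5000; L_2 = √(Δx²+Δy²) = 7.3824
cable 3: Δx=4.5000, Δy=2.5000; L_3 = √(Δx²+Δy²) = 5.1478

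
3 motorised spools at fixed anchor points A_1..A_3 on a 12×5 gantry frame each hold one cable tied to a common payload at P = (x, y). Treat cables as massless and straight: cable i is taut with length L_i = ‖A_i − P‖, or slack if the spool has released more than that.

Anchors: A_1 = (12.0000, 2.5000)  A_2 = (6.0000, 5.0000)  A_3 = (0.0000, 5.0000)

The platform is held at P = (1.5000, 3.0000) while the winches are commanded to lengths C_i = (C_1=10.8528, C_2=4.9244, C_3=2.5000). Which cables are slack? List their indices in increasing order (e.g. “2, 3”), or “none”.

1

cable 1: √((10.5000)²+(-0.5000)²)=10.5119, C_1=10.8528: slack
cable 2: √((4.5000)²+(2.0000)²)=4.9244, C_2=4.9244: taut
cable 3: √((-1.5000)²+(2.0000)²)=2.5000, C_3=2.5000: taut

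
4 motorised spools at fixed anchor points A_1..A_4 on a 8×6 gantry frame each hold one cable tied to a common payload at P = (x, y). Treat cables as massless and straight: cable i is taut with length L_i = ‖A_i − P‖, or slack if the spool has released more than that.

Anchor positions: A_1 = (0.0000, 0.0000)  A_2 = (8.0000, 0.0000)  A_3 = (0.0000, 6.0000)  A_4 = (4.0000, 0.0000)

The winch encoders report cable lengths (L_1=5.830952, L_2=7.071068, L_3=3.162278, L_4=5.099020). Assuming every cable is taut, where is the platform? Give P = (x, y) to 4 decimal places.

expand ‖A_i−P‖²=L_i² and subtract eq 1 (q_i ≔ ‖A_i‖²−L_i²)
q_1 = 0.0000+0.0000−34.0000 = -34.0000
eq1−eq2 → [-16.0000  0.0000]·P = -48.0000
eq1−eq3 → [0.0000  -12.0000]·P = -60.0000
eq1−eq4 → [-8.0000  0.0000]·P = -24.0000
2×2 solve → P = (3.0000, 5.0000)
check cable 4: ‖A_4−P‖² = 26.0000 ≈ L_4² = 26.0000 ✓

(3.0000, 5.0000)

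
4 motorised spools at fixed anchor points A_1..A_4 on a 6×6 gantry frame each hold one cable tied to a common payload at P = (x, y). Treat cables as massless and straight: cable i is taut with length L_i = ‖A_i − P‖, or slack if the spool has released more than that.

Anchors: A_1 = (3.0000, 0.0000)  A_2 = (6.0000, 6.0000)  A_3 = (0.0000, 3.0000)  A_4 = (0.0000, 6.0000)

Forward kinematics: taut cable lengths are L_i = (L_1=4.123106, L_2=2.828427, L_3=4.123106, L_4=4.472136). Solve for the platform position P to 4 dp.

expand ‖A_i−P‖²=L_i² and subtract eq 1 (q_i ≔ ‖A_i‖²−L_i²)
q_1 = 9.0000+0.0000−17.0000 = -8.0000
eq1−eq2 → [-6.0000  -12.0000]·P = -72.0000
eq1−eq3 → [6.0000  -6.0000]·P = 0.0000
eq1−eq4 → [6.0000  -12.0000]·P = -24.0000
2×2 solve → P = (4.0000, 4.0000)
check cable 4: ‖A_4−P‖² = 20.0000 ≈ L_4² = 20.0000 ✓

(4.0000, 4.0000)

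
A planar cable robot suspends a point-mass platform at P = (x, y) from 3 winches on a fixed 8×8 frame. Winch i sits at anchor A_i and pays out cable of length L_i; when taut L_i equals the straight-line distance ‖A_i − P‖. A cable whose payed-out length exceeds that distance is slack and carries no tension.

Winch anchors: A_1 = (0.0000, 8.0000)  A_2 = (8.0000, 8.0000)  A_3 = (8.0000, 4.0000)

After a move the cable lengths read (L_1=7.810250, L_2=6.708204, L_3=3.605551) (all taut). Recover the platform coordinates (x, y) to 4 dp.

circle eqns → linear via eq_j − eq_1; set k_j = A_j·A_j − L_j²
k_1 = 0.0000+64.0000−61.0000 = 3.0000
-16.0000·x + 0.0000·y = k_1−k_2 = -80.0000
-16.0000·x + 8.0000·y = k_1−k_3 = -64.0000
solve first two rows → x=5.0000, y=2.0000

(5.0000, 2.0000)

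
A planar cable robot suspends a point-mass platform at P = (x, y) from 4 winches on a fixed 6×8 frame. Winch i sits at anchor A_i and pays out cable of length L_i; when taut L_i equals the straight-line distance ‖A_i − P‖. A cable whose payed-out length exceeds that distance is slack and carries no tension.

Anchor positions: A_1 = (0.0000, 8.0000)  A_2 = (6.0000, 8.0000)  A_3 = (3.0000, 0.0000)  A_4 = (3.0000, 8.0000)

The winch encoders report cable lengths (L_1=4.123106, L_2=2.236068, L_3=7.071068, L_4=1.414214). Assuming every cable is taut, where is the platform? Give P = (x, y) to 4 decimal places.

circle eqns → linear via eq_j − eq_1; set q_j = A_j·A_j − L_j²
q_1 = 0.0000+64.0000−17.0000 = 47.0000
-12.0000·x + 0.0000·y = q_1−q_2 = -48.0000
-6.0000·x + 16.0000·y = q_1−q_3 = 88.0000
-6.0000·x + 0.0000·y = q_1−q_4 = -24.0000
solve first two rows → x=4.0000, y=7.0000
check cable 4: ‖A_4−P‖² = 2.0000 ≈ L_4² = 2.0000 ✓

(4.0000, 7.0000)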